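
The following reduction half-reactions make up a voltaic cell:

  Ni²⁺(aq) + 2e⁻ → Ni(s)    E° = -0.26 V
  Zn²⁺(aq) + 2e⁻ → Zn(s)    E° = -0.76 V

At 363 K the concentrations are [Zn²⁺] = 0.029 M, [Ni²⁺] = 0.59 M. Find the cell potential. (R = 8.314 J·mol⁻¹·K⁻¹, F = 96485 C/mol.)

0.547 V

The Ni²⁺/Ni couple has the higher reduction potential and acts as the cathode, so E°_cell = -0.26 − (-0.76) = 0.50 V.
Balancing electrons gives n = 2; the reaction quotient is Q = [Zn²⁺]/[Ni²⁺] = 0.0492.
E = E° − (RT/nF) ln Q = 0.50 − (8.314×363)/(2×96485) × (-3.013) = 0.500 + 0.047 = 0.547 V.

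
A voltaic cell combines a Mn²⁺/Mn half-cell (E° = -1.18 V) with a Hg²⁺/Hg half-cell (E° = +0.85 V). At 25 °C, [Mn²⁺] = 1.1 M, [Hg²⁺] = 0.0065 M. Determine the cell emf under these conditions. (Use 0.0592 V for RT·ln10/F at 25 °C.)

1.96 V

The Hg²⁺/Hg couple has the higher reduction potential and acts as the cathode, so E°_cell = +0.85 − (-1.18) = 2.03 V.
Balancing electrons gives n = 2; the reaction quotient is Q = [Mn²⁺]/[Hg²⁺] = 169.
At 25 °C, E = E° − (0.0592/n) log Q = 2.03 − (0.0592/2)(2.228) = 2.030 − 0.066 = 1.964 V.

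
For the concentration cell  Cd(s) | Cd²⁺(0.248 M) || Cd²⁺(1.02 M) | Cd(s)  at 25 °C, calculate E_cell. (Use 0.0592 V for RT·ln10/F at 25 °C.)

0.018 V

Both half-cells are Cd²⁺/Cd, so E°_cell = 0. The concentrated side is the cathode; the cell reaction moves Cd²⁺ from high to low concentration with n = 2.
Q = [Cd²⁺]_dilute/[Cd²⁺]_conc = 0.248/1.02 = 0.243.
E = 0 − (0.0592/2) log Q = −(0.0592/2)(-0.614) = 0.0182 V.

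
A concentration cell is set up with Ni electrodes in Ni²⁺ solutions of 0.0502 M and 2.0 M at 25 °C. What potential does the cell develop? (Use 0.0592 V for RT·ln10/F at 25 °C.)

Both half-cells are Ni²⁺/Ni, so E°_cell = 0. The concentrated side is the cathode; the cell reaction moves Ni²⁺ from high to low concentration with n = 2.
Q = [Ni²⁺]_dilute/[Ni²⁺]_conc = 0.0502/2.0 = 0.0251.
E = 0 − (0.0592/2) log Q = −(0.0592/2)(-1.600) = 0.0474 V.

0.047 V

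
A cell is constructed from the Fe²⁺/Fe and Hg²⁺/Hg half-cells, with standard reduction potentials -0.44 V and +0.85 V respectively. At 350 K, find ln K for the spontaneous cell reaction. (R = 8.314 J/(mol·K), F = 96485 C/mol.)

ln K = 85.5

E°_cell = +0.85 − (-0.44) = 1.29 V, with n = 2 electrons transferred.
At equilibrium E = 0, so the Nernst equation gives ln K = nFE°/RT = (2)(96485)(1.29)/((8.314)(350)) = 85.55.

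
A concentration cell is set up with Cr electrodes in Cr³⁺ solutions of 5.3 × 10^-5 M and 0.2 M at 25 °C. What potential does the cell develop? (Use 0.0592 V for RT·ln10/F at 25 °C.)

0.071 V

Both half-cells are Cr³⁺/Cr, so E°_cell = 0. The concentrated side is the cathode; the cell reaction moves Cr³⁺ from high to low concentration with n = 3.
Q = [Cr³⁺]_dilute/[Cr³⁺]_conc = 5.3 × 10^-5/0.2 = 2.65 × 10^-4.
E = 0 − (0.0592/3) log Q = −(0.0592/3)(-3.577) = 0.0706 V.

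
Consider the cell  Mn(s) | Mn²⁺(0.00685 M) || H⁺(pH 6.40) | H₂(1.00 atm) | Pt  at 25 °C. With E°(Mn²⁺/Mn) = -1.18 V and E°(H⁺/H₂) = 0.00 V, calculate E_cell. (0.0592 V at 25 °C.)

The hydrogen couple is the cathode, so E°_cell = 1.18 V; n = 2.
[H⁺] = 10^(−6.40) = 4 × 10^-7 M, and Q = [Mn²⁺]·P(H₂) / [H⁺]^2 = 4.32 × 10^10.
E = E° − (0.0592/2) log Q = 1.18 − (0.0592/2)(10.636) = 0.865 V.

0.87 V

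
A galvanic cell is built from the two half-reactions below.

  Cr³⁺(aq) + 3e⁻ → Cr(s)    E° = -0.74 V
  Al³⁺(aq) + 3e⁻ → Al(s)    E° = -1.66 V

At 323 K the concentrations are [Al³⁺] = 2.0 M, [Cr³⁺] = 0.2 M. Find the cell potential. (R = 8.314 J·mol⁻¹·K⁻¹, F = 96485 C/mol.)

0.899 V

The Cr³⁺/Cr couple has the higher reduction potential and acts as the cathode, so E°_cell = -0.74 − (-1.66) = 0.92 V.
Balancing electrons gives n = 3; the reaction quotient is Q = [Al³⁺]/[Cr³⁺] = 10.0.
E = E° − (RT/nF) ln Q = 0.92 − (8.314×323)/(3×96485) × (2.303) = 0.920 − 0.021 = 0.899 V.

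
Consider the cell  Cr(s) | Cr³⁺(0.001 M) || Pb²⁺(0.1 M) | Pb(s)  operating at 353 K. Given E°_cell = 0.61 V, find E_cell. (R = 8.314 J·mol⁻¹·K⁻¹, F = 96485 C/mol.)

0.645 V

Balancing electrons gives n = 6; the reaction quotient is Q = [Cr³⁺]^2/[Pb²⁺]^3 = 0.00100.
E = E° − (RT/nF) ln Q = 0.61 − (8.314×353)/(6×96485) × (-6.908) = 0.610 + 0.035 = 0.645 V.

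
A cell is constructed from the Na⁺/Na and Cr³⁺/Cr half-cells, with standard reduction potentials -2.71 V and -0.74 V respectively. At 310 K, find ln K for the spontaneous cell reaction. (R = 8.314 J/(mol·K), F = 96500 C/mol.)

ln K = 221.3

E°_cell = -0.74 − (-2.71) = 1.97 V, with n = 3 electrons transferred.
At equilibrium E = 0, so the Nernst equation gives ln K = nFE°/RT = (3)(96500)(1.97)/((8.314)(310)) = 221.28.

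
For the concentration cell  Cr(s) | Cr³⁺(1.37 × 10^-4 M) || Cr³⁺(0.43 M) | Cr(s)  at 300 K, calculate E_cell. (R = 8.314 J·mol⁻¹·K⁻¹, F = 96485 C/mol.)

0.069 V

Both half-cells are Cr³⁺/Cr, so E°_cell = 0. The concentrated side is the cathode; the cell reaction moves Cr³⁺ from high to low concentration with n = 3.
Q = [Cr³⁺]_dilute/[Cr³⁺]_conc = 1.37 × 10^-4/0.43 = 3.19 × 10^-4.
E = 0 − (RT/nF) ln Q = −((8.314×300)/(3×96485))(-8.052) = 0.0694 V.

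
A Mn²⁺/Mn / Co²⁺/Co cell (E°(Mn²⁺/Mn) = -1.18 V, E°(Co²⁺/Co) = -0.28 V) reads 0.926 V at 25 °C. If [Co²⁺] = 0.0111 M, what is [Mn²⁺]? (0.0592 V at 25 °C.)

From the Nernst equation, log Q = n(E° − E)/0.0592 = 2(0.90 − 0.926)/0.0592 = -0.878, so Q = 0.132.
With Q = [Mn²⁺]/[Co²⁺] and the known concentrations, [Mn²⁺] in the numerator gives [Mn²⁺] = 0.0015 M.

0.0015 M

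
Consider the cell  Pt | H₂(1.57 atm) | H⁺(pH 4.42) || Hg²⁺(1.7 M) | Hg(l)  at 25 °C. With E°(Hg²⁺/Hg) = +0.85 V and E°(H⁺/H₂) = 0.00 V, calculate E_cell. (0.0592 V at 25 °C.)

1.12 V

The Hg²⁺/Hg couple is the cathode, so E°_cell = 0.85 V; n = 2.
[H⁺] = 10^(−4.42) = 3.8 × 10^-5 M, and Q = [H⁺]^2 / ([Hg²⁺]·P(H₂)) = 5.42 × 10^-10.
E = E° − (0.0592/2) log Q = 0.85 − (0.0592/2)(-9.266) = 1.124 V.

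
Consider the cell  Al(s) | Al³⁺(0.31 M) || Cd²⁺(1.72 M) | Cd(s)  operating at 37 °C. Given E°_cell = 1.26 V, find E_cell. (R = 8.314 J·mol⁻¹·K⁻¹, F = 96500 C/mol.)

1.28 V

Balancing electrons gives n = 6; the reaction quotient is Q = [Al³⁺]^2/[Cd²⁺]^3 = 0.0189.
E = E° − (RT/nF) ln Q = 1.26 − (8.314×310)/(6×96500) × (-3.969) = 1.260 + 0.018 = 1.278 V.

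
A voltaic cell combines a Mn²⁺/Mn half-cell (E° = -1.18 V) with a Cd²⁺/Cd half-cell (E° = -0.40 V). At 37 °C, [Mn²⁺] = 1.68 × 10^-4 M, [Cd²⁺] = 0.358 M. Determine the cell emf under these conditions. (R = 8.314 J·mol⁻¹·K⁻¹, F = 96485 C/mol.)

The Cd²⁺/Cd couple has the higher reduction potential and acts as the cathode, so E°_cell = -0.40 − (-1.18) = 0.78 V.
Balancing electrons gives n = 2; the reaction quotient is Q = [Mn²⁺]/[Cd²⁺] = 4.69 × 10^-4.
E = E° − (RT/nF) ln Q = 0.78 − (8.314×310)/(2×96485) × (-7.664) = 0.780 + 0.102 = 0.882 V.

0.882 V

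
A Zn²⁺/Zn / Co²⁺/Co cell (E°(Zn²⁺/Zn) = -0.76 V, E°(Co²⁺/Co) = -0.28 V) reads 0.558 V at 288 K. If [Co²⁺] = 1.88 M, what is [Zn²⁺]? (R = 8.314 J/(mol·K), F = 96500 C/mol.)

0.0035 M

From the Nernst equation, ln Q = nF(E° − E)/RT = 2×96500×(0.48 − 0.558)/(8.314×288) = -6.287, so Q = 0.00186.
With Q = [Zn²⁺]/[Co²⁺] and the known concentrations, [Zn²⁺] in the numerator gives [Zn²⁺] = 0.0035 M.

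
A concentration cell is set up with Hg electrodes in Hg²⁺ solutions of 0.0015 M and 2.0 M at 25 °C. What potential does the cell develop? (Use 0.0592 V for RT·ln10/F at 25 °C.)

Both half-cells are Hg²⁺/Hg, so E°_cell = 0. The concentrated side is the cathode; the cell reaction moves Hg²⁺ from high to low concentration with n = 2.
Q = [Hg²⁺]_dilute/[Hg²⁺]_conc = 0.0015/2.0 = 7.5 × 10^-4.
E = 0 − (0.0592/2) log Q = −(0.0592/2)(-3.125) = 0.0925 V.

0.092 V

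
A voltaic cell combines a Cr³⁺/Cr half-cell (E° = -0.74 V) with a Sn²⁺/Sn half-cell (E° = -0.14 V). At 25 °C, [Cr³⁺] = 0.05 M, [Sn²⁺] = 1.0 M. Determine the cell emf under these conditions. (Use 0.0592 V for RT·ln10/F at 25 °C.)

The Sn²⁺/Sn couple has the higher reduction potential and acts as the cathode, so E°_cell = -0.14 − (-0.74) = 0.60 V.
Balancing electrons gives n = 6; the reaction quotient is Q = [Cr³⁺]^2/[Sn²⁺]^3 = 0.00250.
At 25 °C, E = E° − (0.0592/n) log Q = 0.60 − (0.0592/6)(-2.602) = 0.600 + 0.026 = 0.626 V.

0.626 V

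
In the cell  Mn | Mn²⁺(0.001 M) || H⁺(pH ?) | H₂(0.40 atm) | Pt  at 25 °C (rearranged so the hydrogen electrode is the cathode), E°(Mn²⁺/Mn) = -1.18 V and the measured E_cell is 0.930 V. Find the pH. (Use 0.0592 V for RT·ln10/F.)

E°_cell = 1.18 V and n = 2.
log Q = n(E° − E)/0.0592 = 2×(1.18 − 0.930)/0.0592 = 8.446.
With Q = [Mn²⁺]·P(H₂) / [H⁺]^2, solving for [H⁺] gives log[H⁺] = -5.922, so pH = 5.92.

pH = 5.92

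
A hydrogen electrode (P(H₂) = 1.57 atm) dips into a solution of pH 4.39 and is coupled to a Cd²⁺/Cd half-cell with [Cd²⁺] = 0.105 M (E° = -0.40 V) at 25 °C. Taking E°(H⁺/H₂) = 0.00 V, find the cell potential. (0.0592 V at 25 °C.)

0.16 V

The hydrogen couple is the cathode, so E°_cell = 0.40 V; n = 2.
[H⁺] = 10^(−4.39) = 4.1 × 10^-5 M, and Q = [Cd²⁺]·P(H₂) / [H⁺]^2 = 9.93 × 10^7.
E = E° − (0.0592/2) log Q = 0.40 − (0.0592/2)(7.997) = 0.163 V.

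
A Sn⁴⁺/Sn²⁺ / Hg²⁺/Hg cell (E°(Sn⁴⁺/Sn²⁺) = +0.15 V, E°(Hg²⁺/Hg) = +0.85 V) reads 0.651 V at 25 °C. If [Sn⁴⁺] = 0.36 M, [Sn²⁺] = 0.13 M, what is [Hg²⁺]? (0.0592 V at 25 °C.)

From the Nernst equation, log Q = n(E° − E)/0.0592 = 2(0.70 − 0.651)/0.0592 = 1.655, so Q = 45.2.
With Q = [Sn⁴⁺]/([Sn²⁺]·[Hg²⁺]) and the known concentrations, [Hg²⁺] in the denominator gives [Hg²⁺] = 0.061 M.

0.061 M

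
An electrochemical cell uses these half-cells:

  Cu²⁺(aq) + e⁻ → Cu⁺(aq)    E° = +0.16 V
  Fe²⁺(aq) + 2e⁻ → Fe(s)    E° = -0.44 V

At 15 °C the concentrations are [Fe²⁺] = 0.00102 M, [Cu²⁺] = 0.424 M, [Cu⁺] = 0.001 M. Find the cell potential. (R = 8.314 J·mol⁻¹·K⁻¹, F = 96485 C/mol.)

The Cu²⁺/Cu⁺ couple has the higher reduction potential and acts as the cathode, so E°_cell = +0.16 − (-0.44) = 0.60 V.
Balancing electrons gives n = 2; the reaction quotient is Q = [Fe²⁺]·[Cu⁺]^2/[Cu²⁺]^2 = 5.67 × 10^-9.
E = E° − (RT/nF) ln Q = 0.60 − (8.314×288)/(2×96485) × (-18.987) = 0.600 + 0.236 = 0.836 V.

0.836 V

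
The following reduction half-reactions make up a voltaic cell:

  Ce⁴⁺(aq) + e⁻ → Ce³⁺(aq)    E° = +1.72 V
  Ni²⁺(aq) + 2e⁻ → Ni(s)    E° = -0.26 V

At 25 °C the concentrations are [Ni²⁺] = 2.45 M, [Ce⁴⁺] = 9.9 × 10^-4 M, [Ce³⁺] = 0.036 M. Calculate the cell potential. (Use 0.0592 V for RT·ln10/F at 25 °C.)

The Ce⁴⁺/Ce³⁺ couple has the higher reduction potential and acts as the cathode, so E°_cell = +1.72 − (-0.26) = 1.98 V.
Balancing electrons gives n = 2; the reaction quotient is Q = [Ni²⁺]·[Ce³⁺]^2/[Ce⁴⁺]^2 = 3240.
At 25 °C, E = E° − (0.0592/n) log Q = 1.98 − (0.0592/2)(3.511) = 1.980 − 0.104 = 1.876 V.

1.88 V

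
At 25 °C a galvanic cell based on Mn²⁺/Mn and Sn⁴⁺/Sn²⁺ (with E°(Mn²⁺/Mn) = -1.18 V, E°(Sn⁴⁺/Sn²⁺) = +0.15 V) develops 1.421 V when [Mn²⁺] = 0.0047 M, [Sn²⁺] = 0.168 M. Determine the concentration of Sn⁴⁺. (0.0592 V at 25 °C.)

0.94 M

From the Nernst equation, log Q = n(E° − E)/0.0592 = 2(1.33 − 1.421)/0.0592 = -3.074, so Q = 8.43 × 10^-4.
With Q = [Mn²⁺]·[Sn²⁺]/[Sn⁴⁺] and the known concentrations, [Sn⁴⁺] in the denominator gives [Sn⁴⁺] = 0.94 M.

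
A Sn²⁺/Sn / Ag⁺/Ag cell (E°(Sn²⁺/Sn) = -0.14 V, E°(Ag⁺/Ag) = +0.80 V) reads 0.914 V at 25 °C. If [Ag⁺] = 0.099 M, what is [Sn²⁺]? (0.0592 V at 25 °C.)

0.074 M

From the Nernst equation, log Q = n(E° − E)/0.0592 = 2(0.94 − 0.914)/0.0592 = 0.878, so Q = 7.56.
With Q = [Sn²⁺]/[Ag⁺]^2 and the known concentrations, [Sn²⁺] in the numerator gives [Sn²⁺] = 0.074 M.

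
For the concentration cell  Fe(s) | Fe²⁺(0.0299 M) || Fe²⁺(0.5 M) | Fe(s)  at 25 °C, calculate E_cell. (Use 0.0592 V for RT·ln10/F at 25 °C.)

0.036 V

Both half-cells are Fe²⁺/Fe, so E°_cell = 0. The concentrated side is the cathode; the cell reaction moves Fe²⁺ from high to low concentration with n = 2.
Q = [Fe²⁺]_dilute/[Fe²⁺]_conc = 0.0299/0.5 = 0.0598.
E = 0 − (0.0592/2) log Q = −(0.0592/2)(-1.223) = 0.0362 V.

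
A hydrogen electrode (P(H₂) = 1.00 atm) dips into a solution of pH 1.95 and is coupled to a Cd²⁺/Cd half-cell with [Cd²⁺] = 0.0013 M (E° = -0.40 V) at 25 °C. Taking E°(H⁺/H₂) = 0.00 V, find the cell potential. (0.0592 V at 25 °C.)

0.37 V

The hydrogen couple is the cathode, so E°_cell = 0.40 V; n = 2.
[H⁺] = 10^(−1.95) = 0.011 M, and Q = [Cd²⁺]·P(H₂) / [H⁺]^2 = 10.3.
E = E° − (0.0592/2) log Q = 0.40 − (0.0592/2)(1.014) = 0.370 V.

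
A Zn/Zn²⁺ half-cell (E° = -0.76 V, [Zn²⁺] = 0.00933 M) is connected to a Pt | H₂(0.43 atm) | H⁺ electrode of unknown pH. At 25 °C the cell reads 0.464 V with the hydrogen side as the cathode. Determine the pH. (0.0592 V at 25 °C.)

E°_cell = 0.76 V and n = 2.
log Q = n(E° − E)/0.0592 = 2×(0.76 − 0.464)/0.0592 = 10.000.
With Q = [Zn²⁺]·P(H₂) / [H⁺]^2, solving for [H⁺] gives log[H⁺] = -6.198, so pH = 6.20.

pH = 6.20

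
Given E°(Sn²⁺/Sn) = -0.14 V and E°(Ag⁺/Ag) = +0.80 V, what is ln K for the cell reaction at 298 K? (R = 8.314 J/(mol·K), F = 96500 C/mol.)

ln K = 73.2

E°_cell = +0.80 − (-0.14) = 0.94 V, with n = 2 electrons transferred.
At equilibrium E = 0, so the Nernst equation gives ln K = nFE°/RT = (2)(96500)(0.94)/((8.314)(298)) = 73.22.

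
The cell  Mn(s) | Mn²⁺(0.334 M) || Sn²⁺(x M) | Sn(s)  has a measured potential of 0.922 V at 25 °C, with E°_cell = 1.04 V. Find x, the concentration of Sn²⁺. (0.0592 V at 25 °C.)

3.4 × 10^-5 M

From the Nernst equation, log Q = n(E° − E)/0.0592 = 2(1.04 − 0.922)/0.0592 = 3.986, so Q = 9690.
With Q = [Mn²⁺]/[Sn²⁺] and the known concentrations, [Sn²⁺] in the denominator gives [Sn²⁺] = 3.4 × 10^-5 M.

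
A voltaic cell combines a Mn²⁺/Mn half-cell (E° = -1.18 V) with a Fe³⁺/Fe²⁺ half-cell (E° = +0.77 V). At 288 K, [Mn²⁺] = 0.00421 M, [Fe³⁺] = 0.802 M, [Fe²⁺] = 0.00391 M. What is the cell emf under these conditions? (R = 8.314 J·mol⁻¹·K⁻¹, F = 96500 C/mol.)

2.15 V

The Fe³⁺/Fe²⁺ couple has the higher reduction potential and acts as the cathode, so E°_cell = +0.77 − (-1.18) = 1.95 V.
Balancing electrons gives n = 2; the reaction quotient is Q = [Mn²⁺]·[Fe²⁺]^2/[Fe³⁺]^2 = 1 × 10^-7.
E = E° − (RT/nF) ln Q = 1.95 − (8.314×288)/(2×96500) × (-16.117) = 1.950 + 0.200 = 2.150 V.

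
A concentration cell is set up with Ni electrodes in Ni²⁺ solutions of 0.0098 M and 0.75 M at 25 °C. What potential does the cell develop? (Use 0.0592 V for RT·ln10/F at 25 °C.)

Both half-cells are Ni²⁺/Ni, so E°_cell = 0. The concentrated side is the cathode; the cell reaction moves Ni²⁺ from high to low concentration with n = 2.
Q = [Ni²⁺]_dilute/[Ni²⁺]_conc = 0.0098/0.75 = 0.0131.
E = 0 − (0.0592/2) log Q = −(0.0592/2)(-1.884) = 0.0558 V.

0.056 V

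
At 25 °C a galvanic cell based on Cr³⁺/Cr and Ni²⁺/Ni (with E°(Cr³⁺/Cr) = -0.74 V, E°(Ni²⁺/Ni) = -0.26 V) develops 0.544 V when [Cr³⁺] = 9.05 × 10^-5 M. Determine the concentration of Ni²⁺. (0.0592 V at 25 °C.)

From the Nernst equation, log Q = n(E° − E)/0.0592 = 6(0.48 − 0.544)/0.0592 = -6.486, so Q = 3.26 × 10^-7.
With Q = [Cr³⁺]^2/[Ni²⁺]^3 and the known concentrations, [Ni²⁺]^3 in the denominator gives [Ni²⁺] = 0.29 M.

0.29 M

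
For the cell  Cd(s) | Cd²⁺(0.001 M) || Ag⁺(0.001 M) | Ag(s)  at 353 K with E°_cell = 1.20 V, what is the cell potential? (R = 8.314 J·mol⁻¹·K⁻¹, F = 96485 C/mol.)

1.09 V

Balancing electrons gives n = 2; the reaction quotient is Q = [Cd²⁺]/[Ag⁺]^2 = 1000.
E = E° − (RT/nF) ln Q = 1.20 − (8.314×353)/(2×96485) × (6.908) = 1.200 − 0.105 = 1.095 V.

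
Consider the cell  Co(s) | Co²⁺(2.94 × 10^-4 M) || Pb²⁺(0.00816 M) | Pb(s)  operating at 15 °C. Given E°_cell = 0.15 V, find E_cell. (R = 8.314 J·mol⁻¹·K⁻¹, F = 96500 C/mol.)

Balancing electrons gives n = 2; the reaction quotient is Q = [Co²⁺]/[Pb²⁺] = 0.0360.
E = E° − (RT/nF) ln Q = 0.15 − (8.314×288)/(2×96500) × (-3.323) = 0.150 + 0.041 = 0.191 V.

0.191 V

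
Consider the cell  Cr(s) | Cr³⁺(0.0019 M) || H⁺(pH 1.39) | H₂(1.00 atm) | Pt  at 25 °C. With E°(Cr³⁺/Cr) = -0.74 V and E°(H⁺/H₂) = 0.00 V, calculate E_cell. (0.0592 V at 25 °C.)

0.71 V

The hydrogen couple is the cathode, so E°_cell = 0.74 V; n = 6.
[H⁺] = 10^(−1.39) = 0.041 M, and Q = [Cr³⁺]^2·P(H₂)^3 / [H⁺]^6 = 790.
E = E° − (0.0592/6) log Q = 0.74 − (0.0592/6)(2.898) = 0.711 V.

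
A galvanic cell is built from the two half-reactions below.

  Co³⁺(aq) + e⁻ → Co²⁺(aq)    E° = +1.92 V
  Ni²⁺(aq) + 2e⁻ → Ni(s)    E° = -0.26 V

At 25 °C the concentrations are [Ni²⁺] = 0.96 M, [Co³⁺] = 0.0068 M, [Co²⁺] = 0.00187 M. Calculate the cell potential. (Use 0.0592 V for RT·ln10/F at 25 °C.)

2.21 V

The Co³⁺/Co²⁺ couple has the higher reduction potential and acts as the cathode, so E°_cell = +1.92 − (-0.26) = 2.18 V.
Balancing electrons gives n = 2; the reaction quotient is Q = [Ni²⁺]·[Co²⁺]^2/[Co³⁺]^2 = 0.0726.
At 25 °C, E = E° − (0.0592/n) log Q = 2.18 − (0.0592/2)(-1.139) = 2.180 + 0.034 = 2.214 V.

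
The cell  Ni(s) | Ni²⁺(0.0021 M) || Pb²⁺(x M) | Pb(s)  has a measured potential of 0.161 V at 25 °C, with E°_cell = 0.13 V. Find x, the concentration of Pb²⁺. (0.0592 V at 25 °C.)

0.023 M

From the Nernst equation, log Q = n(E° − E)/0.0592 = 2(0.13 − 0.161)/0.0592 = -1.047, so Q = 0.0897.
With Q = [Ni²⁺]/[Pb²⁺] and the known concentrations, [Pb²⁺] in the denominator gives [Pb²⁺] = 0.023 M.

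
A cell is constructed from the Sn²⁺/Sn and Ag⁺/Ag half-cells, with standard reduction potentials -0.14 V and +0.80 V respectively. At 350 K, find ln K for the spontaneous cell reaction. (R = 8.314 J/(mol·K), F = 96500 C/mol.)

E°_cell = +0.80 − (-0.14) = 0.94 V, with n = 2 electrons transferred.
At equilibrium E = 0, so the Nernst equation gives ln K = nFE°/RT = (2)(96500)(0.94)/((8.314)(350)) = 62.35.

ln K = 62.3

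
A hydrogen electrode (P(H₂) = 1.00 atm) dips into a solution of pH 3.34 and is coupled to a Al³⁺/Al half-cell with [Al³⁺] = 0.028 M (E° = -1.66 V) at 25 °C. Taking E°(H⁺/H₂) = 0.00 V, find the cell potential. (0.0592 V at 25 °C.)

The hydrogen couple is the cathode, so E°_cell = 1.66 V; n = 6.
[H⁺] = 10^(−3.34) = 4.6 × 10^-4 M, and Q = [Al³⁺]^2·P(H₂)^3 / [H⁺]^6 = 8.6 × 10^16.
E = E° − (0.0592/6) log Q = 1.66 − (0.0592/6)(16.934) = 1.493 V.

1.49 V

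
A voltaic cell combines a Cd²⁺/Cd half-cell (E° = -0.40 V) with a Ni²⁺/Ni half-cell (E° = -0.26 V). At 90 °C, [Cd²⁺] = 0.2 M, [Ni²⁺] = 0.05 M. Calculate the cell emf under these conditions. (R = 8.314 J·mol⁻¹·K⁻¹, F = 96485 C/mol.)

0.118 V

The Ni²⁺/Ni couple has the higher reduction potential and acts as the cathode, so E°_cell = -0.26 − (-0.40) = 0.14 V.
Balancing electrons gives n = 2; the reaction quotient is Q = [Cd²⁺]/[Ni²⁺] = 4.00.
E = E° − (RT/nF) ln Q = 0.14 − (8.314×363)/(2×96485) × (1.386) = 0.140 − 0.022 = 0.118 V.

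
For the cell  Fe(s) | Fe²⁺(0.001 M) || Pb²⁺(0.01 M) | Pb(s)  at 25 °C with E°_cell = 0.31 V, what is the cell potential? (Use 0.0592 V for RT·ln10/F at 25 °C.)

0.340 V

Balancing electrons gives n = 2; the reaction quotient is Q = [Fe²⁺]/[Pb²⁺] = 0.100.
At 25 °C, E = E° − (0.0592/n) log Q = 0.31 − (0.0592/2)(-1.000) = 0.310 + 0.030 = 0.340 V.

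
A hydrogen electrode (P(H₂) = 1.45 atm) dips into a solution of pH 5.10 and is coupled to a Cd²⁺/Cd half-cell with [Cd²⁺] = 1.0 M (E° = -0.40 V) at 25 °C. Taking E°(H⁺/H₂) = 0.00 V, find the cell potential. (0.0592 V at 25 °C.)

The hydrogen couple is the cathode, so E°_cell = 0.40 V; n = 2.
[H⁺] = 10^(−5.10) = 7.9 × 10^-6 M, and Q = [Cd²⁺]·P(H₂) / [H⁺]^2 = 2.3 × 10^10.
E = E° − (0.0592/2) log Q = 0.40 − (0.0592/2)(10.361) = 0.093 V.

0.093 V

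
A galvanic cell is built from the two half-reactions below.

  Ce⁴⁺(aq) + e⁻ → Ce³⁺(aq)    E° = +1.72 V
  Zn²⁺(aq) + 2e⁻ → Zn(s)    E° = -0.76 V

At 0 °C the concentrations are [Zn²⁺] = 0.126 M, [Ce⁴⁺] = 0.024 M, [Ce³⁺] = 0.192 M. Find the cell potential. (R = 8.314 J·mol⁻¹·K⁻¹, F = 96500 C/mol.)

The Ce⁴⁺/Ce³⁺ couple has the higher reduction potential and acts as the cathode, so E°_cell = +1.72 − (-0.76) = 2.48 V.
Balancing electrons gives n = 2; the reaction quotient is Q = [Zn²⁺]·[Ce³⁺]^2/[Ce⁴⁺]^2 = 8.06.
E = E° − (RT/nF) ln Q = 2.48 − (8.314×273)/(2×96500) × (2.087) = 2.480 − 0.025 = 2.455 V.

2.46 V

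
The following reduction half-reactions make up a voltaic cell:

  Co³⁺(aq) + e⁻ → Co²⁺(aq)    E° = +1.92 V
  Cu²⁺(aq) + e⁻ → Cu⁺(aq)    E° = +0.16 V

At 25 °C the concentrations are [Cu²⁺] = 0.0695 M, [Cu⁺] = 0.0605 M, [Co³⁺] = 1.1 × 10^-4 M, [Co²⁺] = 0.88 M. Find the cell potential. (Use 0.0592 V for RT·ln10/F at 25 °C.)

1.53 V

The Co³⁺/Co²⁺ couple has the higher reduction potential and acts as the cathode, so E°_cell = +1.92 − (+0.16) = 1.76 V.
Balancing electrons gives n = 1; the reaction quotient is Q = [Cu²⁺]·[Co²⁺]/([Cu⁺]·[Co³⁺]) = 9190.
At 25 °C, E = E° − (0.0592/n) log Q = 1.76 − (0.0592/1)(3.963) = 1.760 − 0.235 = 1.525 V.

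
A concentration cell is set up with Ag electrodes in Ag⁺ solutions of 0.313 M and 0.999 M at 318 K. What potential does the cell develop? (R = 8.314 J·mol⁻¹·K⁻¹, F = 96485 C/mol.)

0.032 V

Both half-cells are Ag⁺/Ag, so E°_cell = 0. The concentrated side is the cathode; the cell reaction moves Ag⁺ from high to low concentration with n = 1.
Q = [Ag⁺]_dilute/[Ag⁺]_conc = 0.313/0.999 = 0.313.
E = 0 − (RT/nF) ln Q = −((8.314×318)/(1×96485))(-1.161) = 0.0318 V.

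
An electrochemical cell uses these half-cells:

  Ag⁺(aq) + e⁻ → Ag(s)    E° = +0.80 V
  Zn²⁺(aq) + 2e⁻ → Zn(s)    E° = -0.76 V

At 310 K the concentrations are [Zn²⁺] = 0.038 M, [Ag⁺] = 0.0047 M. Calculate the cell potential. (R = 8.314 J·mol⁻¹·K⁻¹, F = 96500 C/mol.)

1.46 V

The Ag⁺/Ag couple has the higher reduction potential and acts as the cathode, so E°_cell = +0.80 − (-0.76) = 1.56 V.
Balancing electrons gives n = 2; the reaction quotient is Q = [Zn²⁺]/[Ag⁺]^2 = 1720.
E = E° − (RT/nF) ln Q = 1.56 − (8.314×310)/(2×96500) × (7.450) = 1.560 − 0.099 = 1.461 V.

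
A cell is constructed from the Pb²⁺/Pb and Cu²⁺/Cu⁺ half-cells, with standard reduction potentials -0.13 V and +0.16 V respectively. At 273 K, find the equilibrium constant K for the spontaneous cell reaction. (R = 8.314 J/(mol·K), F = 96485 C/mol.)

5.1 × 10^10

E°_cell = +0.16 − (-0.13) = 0.29 V, with n = 2 electrons transferred.
At equilibrium E = 0, so the Nernst equation gives ln K = nFE°/RT = (2)(96485)(0.29)/((8.314)(273)) = 24.66.
K = e^24.66 = 5.1 × 10^10.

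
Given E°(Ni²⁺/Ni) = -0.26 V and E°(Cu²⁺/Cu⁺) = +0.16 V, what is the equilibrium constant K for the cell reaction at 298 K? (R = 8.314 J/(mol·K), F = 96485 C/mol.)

1.6 × 10^14

E°_cell = +0.16 − (-0.26) = 0.42 V, with n = 2 electrons transferred.
At equilibrium E = 0, so the Nernst equation gives ln K = nFE°/RT = (2)(96485)(0.42)/((8.314)(298)) = 32.71.
K = e^32.71 = 1.6 × 10^14.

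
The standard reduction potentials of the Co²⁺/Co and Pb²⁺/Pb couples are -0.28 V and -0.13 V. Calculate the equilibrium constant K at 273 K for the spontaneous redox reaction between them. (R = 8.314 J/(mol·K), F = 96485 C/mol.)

3.5 × 10^5

E°_cell = -0.13 − (-0.28) = 0.15 V, with n = 2 electrons transferred.
At equilibrium E = 0, so the Nernst equation gives ln K = nFE°/RT = (2)(96485)(0.15)/((8.314)(273)) = 12.75.
K = e^12.75 = 3.5 × 10^5.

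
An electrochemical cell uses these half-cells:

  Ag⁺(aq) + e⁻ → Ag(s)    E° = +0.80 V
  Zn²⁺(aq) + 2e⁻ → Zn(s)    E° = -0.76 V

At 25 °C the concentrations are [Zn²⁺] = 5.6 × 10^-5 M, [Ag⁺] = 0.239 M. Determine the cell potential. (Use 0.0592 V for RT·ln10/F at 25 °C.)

1.65 V

The Ag⁺/Ag couple has the higher reduction potential and acts as the cathode, so E°_cell = +0.80 − (-0.76) = 1.56 V.
Balancing electrons gives n = 2; the reaction quotient is Q = [Zn²⁺]/[Ag⁺]^2 = 9.8 × 10^-4.
At 25 °C, E = E° − (0.0592/n) log Q = 1.56 − (0.0592/2)(-3.009) = 1.560 + 0.089 = 1.649 V.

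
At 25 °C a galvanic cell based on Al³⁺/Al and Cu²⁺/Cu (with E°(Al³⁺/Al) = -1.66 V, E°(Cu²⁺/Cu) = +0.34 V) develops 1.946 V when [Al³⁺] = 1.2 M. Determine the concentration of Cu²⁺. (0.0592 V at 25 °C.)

0.017 M

From the Nernst equation, log Q = n(E° − E)/0.0592 = 6(2.00 − 1.946)/0.0592 = 5.473, so Q = 2.97 × 10^5.
With Q = [Al³⁺]^2/[Cu²⁺]^3 and the known concentrations, [Cu²⁺]^3 in the denominator gives [Cu²⁺] = 0.017 M.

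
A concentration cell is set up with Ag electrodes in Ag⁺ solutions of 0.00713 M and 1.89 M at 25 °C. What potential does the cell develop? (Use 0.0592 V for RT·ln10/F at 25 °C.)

0.14 V

Both half-cells are Ag⁺/Ag, so E°_cell = 0. The concentrated side is the cathode; the cell reaction moves Ag⁺ from high to low concentration with n = 1.
Q = [Ag⁺]_dilute/[Ag⁺]_conc = 0.00713/1.89 = 0.00377.
E = 0 − (0.0592/1) log Q = −(0.0592/1)(-2.423) = 0.1434 V.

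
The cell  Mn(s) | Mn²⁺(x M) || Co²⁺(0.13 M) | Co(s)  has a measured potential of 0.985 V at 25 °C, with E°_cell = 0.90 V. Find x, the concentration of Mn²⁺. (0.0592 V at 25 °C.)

From the Nernst equation, log Q = n(E° − E)/0.0592 = 2(0.90 − 0.985)/0.0592 = -2.872, so Q = 0.00134.
With Q = [Mn²⁺]/[Co²⁺] and the known concentrations, [Mn²⁺] in the numerator gives [Mn²⁺] = 1.7 × 10^-4 M.

1.7 × 10^-4 M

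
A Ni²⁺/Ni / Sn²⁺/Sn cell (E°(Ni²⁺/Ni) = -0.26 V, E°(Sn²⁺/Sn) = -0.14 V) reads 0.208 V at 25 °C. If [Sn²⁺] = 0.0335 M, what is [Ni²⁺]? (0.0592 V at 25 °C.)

From the Nernst equation, log Q = n(E° − E)/0.0592 = 2(0.12 − 0.208)/0.0592 = -2.973, so Q = 0.00106.
With Q = [Ni²⁺]/[Sn²⁺] and the known concentrations, [Ni²⁺] in the numerator gives [Ni²⁺] = 3.6 × 10^-5 M.

3.6 × 10^-5 M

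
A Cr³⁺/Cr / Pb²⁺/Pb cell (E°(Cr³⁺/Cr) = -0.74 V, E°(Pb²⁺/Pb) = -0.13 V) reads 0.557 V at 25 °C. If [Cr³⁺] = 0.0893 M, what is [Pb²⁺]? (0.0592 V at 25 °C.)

0.0032 M

From the Nernst equation, log Q = n(E° − E)/0.0592 = 6(0.61 − 0.557)/0.0592 = 5.372, so Q = 2.35 × 10^5.
With Q = [Cr³⁺]^2/[Pb²⁺]^3 and the known concentrations, [Pb²⁺]^3 in the denominator gives [Pb²⁺] = 0.0032 M.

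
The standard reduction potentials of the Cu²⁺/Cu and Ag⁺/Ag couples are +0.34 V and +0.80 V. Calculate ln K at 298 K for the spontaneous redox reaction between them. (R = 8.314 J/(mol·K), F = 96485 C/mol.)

ln K = 35.8

E°_cell = +0.80 − (+0.34) = 0.46 V, with n = 2 electrons transferred.
At equilibrium E = 0, so the Nernst equation gives ln K = nFE°/RT = (2)(96485)(0.46)/((8.314)(298)) = 35.83.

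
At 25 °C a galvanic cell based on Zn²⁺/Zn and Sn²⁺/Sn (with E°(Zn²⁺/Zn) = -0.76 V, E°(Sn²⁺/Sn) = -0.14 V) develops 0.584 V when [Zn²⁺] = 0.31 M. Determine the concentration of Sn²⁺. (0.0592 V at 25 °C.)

0.019 M

From the Nernst equation, log Q = n(E° − E)/0.0592 = 2(0.62 − 0.584)/0.0592 = 1.216, so Q = 16.5.
With Q = [Zn²⁺]/[Sn²⁺] and the known concentrations, [Sn²⁺] in the denominator gives [Sn²⁺] = 0.019 M.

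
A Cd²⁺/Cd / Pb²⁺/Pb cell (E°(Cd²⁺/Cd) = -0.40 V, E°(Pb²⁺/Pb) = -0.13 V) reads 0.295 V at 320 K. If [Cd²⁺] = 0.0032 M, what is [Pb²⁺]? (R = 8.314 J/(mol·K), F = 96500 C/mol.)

From the Nernst equation, ln Q = nF(E° − E)/RT = 2×96500×(0.27 − 0.295)/(8.314×320) = -1.814, so Q = 0.163.
With Q = [Cd²⁺]/[Pb²⁺] and the known concentrations, [Pb²⁺] in the denominator gives [Pb²⁺] = 0.02 M.

0.02 M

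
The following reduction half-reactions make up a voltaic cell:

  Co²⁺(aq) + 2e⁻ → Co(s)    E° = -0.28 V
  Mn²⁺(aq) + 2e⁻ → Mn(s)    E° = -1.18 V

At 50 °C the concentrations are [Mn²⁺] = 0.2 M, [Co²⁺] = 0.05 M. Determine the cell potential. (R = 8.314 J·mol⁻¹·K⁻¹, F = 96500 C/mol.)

0.881 V

The Co²⁺/Co couple has the higher reduction potential and acts as the cathode, so E°_cell = -0.28 − (-1.18) = 0.90 V.
Balancing electrons gives n = 2; the reaction quotient is Q = [Mn²⁺]/[Co²⁺] = 4.00.
E = E° − (RT/nF) ln Q = 0.90 − (8.314×323)/(2×96500) × (1.386) = 0.900 − 0.019 = 0.881 V.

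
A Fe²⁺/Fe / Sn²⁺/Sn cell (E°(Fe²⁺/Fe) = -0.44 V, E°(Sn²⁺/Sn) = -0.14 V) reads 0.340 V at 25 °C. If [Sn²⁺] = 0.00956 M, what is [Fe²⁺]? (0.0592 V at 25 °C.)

From the Nernst equation, log Q = n(E° − E)/0.0592 = 2(0.30 − 0.340)/0.0592 = -1.351, so Q = 0.0445.
With Q = [Fe²⁺]/[Sn²⁺] and the known concentrations, [Fe²⁺] in the numerator gives [Fe²⁺] = 4.3 × 10^-4 M.

4.3 × 10^-4 M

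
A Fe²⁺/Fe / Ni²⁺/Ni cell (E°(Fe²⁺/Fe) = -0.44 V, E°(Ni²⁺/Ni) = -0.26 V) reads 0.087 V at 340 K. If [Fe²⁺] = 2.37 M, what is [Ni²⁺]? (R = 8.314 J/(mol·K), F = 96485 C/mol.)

From the Nernst equation, ln Q = nF(E° − E)/RT = 2×96485×(0.18 − 0.087)/(8.314×340) = 6.349, so Q = 572.
With Q = [Fe²⁺]/[Ni²⁺] and the known concentrations, [Ni²⁺] in the denominator gives [Ni²⁺] = 0.0041 M.

0.0041 M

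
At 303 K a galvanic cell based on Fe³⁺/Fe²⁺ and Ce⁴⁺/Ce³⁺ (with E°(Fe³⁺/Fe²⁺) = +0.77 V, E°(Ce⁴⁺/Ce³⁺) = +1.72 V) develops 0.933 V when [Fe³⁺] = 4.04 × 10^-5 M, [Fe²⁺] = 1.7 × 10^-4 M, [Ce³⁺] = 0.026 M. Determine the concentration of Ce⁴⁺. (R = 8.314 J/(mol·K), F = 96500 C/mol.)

From the Nernst equation, ln Q = nF(E° − E)/RT = 1×96500×(0.95 − 0.933)/(8.314×303) = 0.651, so Q = 1.92.
With Q = [Fe³⁺]·[Ce³⁺]/([Fe²⁺]·[Ce⁴⁺]) and the known concentrations, [Ce⁴⁺] in the denominator gives [Ce⁴⁺] = 0.0032 M.

0.0032 M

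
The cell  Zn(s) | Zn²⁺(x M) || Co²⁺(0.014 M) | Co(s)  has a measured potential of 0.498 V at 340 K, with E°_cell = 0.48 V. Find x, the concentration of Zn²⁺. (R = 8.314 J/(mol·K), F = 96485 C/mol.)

0.0041 M

From the Nernst equation, ln Q = nF(E° − E)/RT = 2×96485×(0.48 − 0.498)/(8.314×340) = -1.229, so Q = 0.293.
With Q = [Zn²⁺]/[Co²⁺] and the known concentrations, [Zn²⁺] in the numerator gives [Zn²⁺] = 0.0041 M.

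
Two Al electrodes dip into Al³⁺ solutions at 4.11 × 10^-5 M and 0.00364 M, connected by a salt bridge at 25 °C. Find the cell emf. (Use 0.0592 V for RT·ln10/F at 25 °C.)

0.038 V

Both half-cells are Al³⁺/Al, so E°_cell = 0. The concentrated side is the cathode; the cell reaction moves Al³⁺ from high to low concentration with n = 3.
Q = [Al³⁺]_dilute/[Al³⁺]_conc = 4.11 × 10^-5/0.00364 = 0.0113.
E = 0 − (0.0592/3) log Q = −(0.0592/3)(-1.947) = 0.0384 V.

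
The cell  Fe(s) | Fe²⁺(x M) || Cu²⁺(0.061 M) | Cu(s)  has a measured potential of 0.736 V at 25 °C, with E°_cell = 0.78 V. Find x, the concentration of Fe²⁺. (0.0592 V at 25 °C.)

From the Nernst equation, log Q = n(E° − E)/0.0592 = 2(0.78 − 0.736)/0.0592 = 1.486, so Q = 30.7.
With Q = [Fe²⁺]/[Cu²⁺] and the known concentrations, [Fe²⁺] in the numerator gives [Fe²⁺] = 1.9 M.

1.9 M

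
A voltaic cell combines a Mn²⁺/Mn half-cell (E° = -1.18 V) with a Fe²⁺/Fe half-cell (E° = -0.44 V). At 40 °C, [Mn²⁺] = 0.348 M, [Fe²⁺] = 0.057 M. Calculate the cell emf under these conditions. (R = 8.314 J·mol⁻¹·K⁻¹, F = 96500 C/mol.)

0.716 V

The Fe²⁺/Fe couple has the higher reduction potential and acts as the cathode, so E°_cell = -0.44 − (-1.18) = 0.74 V.
Balancing electrons gives n = 2; the reaction quotient is Q = [Mn²⁺]/[Fe²⁺] = 6.11.
E = E° − (RT/nF) ln Q = 0.74 − (8.314×313)/(2×96500) × (1.809) = 0.740 − 0.024 = 0.716 V.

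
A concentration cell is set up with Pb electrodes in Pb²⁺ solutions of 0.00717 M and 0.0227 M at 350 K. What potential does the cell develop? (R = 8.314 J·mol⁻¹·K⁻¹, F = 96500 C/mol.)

Both half-cells are Pb²⁺/Pb, so E°_cell = 0. The concentrated side is the cathode; the cell reaction moves Pb²⁺ from high to low concentration with n = 2.
Q = [Pb²⁺]_dilute/[Pb²⁺]_conc = 0.00717/0.0227 = 0.316.
E = 0 − (RT/nF) ln Q = −((8.314×350)/(2×96500))(-1.152) = 0.0174 V.

0.017 V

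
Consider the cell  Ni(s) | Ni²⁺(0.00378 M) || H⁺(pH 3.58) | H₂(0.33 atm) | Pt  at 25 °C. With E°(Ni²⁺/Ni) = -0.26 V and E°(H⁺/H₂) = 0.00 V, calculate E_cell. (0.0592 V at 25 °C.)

0.13 V

The hydrogen couple is the cathode, so E°_cell = 0.26 V; n = 2.
[H⁺] = 10^(−3.58) = 2.6 × 10^-4 M, and Q = [Ni²⁺]·P(H₂) / [H⁺]^2 = 1.8 × 10^4.
E = E° − (0.0592/2) log Q = 0.26 − (0.0592/2)(4.256) = 0.134 V.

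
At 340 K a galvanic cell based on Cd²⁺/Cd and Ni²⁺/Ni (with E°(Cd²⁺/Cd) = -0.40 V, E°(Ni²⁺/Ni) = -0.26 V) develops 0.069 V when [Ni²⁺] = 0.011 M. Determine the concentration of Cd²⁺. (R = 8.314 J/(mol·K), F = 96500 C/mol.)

1.4 M

From the Nernst equation, ln Q = nF(E° − E)/RT = 2×96500×(0.14 − 0.069)/(8.314×340) = 4.848, so Q = 127.
With Q = [Cd²⁺]/[Ni²⁺] and the known concentrations, [Cd²⁺] in the numerator gives [Cd²⁺] = 1.4 M.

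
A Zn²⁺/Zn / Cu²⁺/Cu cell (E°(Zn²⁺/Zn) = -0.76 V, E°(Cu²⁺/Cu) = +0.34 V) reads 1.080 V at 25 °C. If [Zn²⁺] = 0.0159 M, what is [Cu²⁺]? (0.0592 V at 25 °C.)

0.0034 M

From the Nernst equation, log Q = n(E° − E)/0.0592 = 2(1.10 − 1.080)/0.0592 = 0.676, so Q = 4.74.
With Q = [Zn²⁺]/[Cu²⁺] and the known concentrations, [Cu²⁺] in the denominator gives [Cu²⁺] = 0.0034 M.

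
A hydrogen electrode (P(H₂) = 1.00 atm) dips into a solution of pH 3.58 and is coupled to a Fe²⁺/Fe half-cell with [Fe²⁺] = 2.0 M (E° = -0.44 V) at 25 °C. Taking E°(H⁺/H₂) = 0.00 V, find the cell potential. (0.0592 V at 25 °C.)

0.22 V

The hydrogen couple is the cathode, so E°_cell = 0.44 V; n = 2.
[H⁺] = 10^(−3.58) = 2.6 × 10^-4 M, and Q = [Fe²⁺]·P(H₂) / [H⁺]^2 = 2.89 × 10^7.
E = E° − (0.0592/2) log Q = 0.44 − (0.0592/2)(7.461) = 0.219 V.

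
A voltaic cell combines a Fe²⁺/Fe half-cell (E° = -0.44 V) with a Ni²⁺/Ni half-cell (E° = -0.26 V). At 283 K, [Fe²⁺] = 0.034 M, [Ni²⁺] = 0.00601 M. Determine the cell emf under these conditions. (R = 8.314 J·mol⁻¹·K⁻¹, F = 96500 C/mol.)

0.159 V

The Ni²⁺/Ni couple has the higher reduction potential and acts as the cathode, so E°_cell = -0.26 − (-0.44) = 0.18 V.
Balancing electrons gives n = 2; the reaction quotient is Q = [Fe²⁺]/[Ni²⁺] = 5.66.
E = E° − (RT/nF) ln Q = 0.18 − (8.314×283)/(2×96500) × (1.733) = 0.180 − 0.021 = 0.159 V.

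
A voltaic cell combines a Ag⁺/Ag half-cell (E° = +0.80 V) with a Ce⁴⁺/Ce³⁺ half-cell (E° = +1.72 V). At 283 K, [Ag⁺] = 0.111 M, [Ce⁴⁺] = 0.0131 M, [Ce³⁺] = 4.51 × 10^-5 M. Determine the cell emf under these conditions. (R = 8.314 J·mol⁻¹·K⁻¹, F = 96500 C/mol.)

1.11 V

The Ce⁴⁺/Ce³⁺ couple has the higher reduction potential and acts as the cathode, so E°_cell = +1.72 − (+0.80) = 0.92 V.
Balancing electrons gives n = 1; the reaction quotient is Q = [Ag⁺]·[Ce³⁺]/[Ce⁴⁺] = 3.82 × 10^-4.
E = E° − (RT/nF) ln Q = 0.92 − (8.314×283)/(1×96500) × (-7.870) = 0.920 + 0.192 = 1.112 V.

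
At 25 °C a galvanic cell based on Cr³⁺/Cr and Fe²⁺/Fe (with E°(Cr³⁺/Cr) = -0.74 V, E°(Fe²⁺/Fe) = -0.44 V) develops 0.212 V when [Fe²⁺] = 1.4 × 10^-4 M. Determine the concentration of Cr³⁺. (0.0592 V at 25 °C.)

From the Nernst equation, log Q = n(E° − E)/0.0592 = 6(0.30 − 0.212)/0.0592 = 8.919, so Q = 8.3 × 10^8.
With Q = [Cr³⁺]^2/[Fe²⁺]^3 and the known concentrations, [Cr³⁺]^2 in the numerator gives [Cr³⁺] = 0.048 M.

0.048 M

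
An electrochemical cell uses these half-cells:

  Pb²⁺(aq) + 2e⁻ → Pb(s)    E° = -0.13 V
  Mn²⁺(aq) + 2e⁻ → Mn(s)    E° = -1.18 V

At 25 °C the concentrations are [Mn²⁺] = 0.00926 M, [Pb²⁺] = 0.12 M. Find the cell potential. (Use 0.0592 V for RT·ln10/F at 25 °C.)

1.08 V

The Pb²⁺/Pb couple has the higher reduction potential and acts as the cathode, so E°_cell = -0.13 − (-1.18) = 1.05 V.
Balancing electrons gives n = 2; the reaction quotient is Q = [Mn²⁺]/[Pb²⁺] = 0.0772.
At 25 °C, E = E° − (0.0592/n) log Q = 1.05 − (0.0592/2)(-1.113) = 1.050 + 0.033 = 1.083 V.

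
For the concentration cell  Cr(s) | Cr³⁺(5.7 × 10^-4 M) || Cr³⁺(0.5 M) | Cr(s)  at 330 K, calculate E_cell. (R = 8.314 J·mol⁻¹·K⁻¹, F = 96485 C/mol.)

0.064 V

Both half-cells are Cr³⁺/Cr, so E°_cell = 0. The concentrated side is the cathode; the cell reaction moves Cr³⁺ from high to low concentration with n = 3.
Q = [Cr³⁺]_dilute/[Cr³⁺]_conc = 5.7 × 10^-4/0.5 = 0.00114.
E = 0 − (RT/nF) ln Q = −((8.314×330)/(3×96485))(-6.777) = 0.0642 V.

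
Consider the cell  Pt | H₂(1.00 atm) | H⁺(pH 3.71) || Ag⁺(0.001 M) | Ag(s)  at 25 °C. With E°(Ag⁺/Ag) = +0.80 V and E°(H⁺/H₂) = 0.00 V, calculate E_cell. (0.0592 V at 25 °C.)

The Ag⁺/Ag couple is the cathode, so E°_cell = 0.80 V; n = 2.
[H⁺] = 10^(−3.71) = 1.9 × 10^-4 M, and Q = [H⁺]^2 / ([Ag⁺]^2·P(H₂)) = 0.0380.
E = E° − (0.0592/2) log Q = 0.80 − (0.0592/2)(-1.420) = 0.842 V.

0.84 V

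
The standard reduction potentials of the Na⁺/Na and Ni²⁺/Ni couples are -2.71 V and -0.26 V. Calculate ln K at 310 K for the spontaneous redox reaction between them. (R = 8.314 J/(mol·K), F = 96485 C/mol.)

ln K = 183.4

E°_cell = -0.26 − (-2.71) = 2.45 V, with n = 2 electrons transferred.
At equilibrium E = 0, so the Nernst equation gives ln K = nFE°/RT = (2)(96485)(2.45)/((8.314)(310)) = 183.44.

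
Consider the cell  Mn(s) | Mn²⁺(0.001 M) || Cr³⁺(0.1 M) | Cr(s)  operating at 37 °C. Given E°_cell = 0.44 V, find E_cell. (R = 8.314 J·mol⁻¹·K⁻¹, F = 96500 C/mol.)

0.512 V

Balancing electrons gives n = 6; the reaction quotient is Q = [Mn²⁺]^3/[Cr³⁺]^2 = 1 × 10^-7.
E = E° − (RT/nF) ln Q = 0.44 − (8.314×310)/(6×96500) × (-16.118) = 0.440 + 0.072 = 0.512 V.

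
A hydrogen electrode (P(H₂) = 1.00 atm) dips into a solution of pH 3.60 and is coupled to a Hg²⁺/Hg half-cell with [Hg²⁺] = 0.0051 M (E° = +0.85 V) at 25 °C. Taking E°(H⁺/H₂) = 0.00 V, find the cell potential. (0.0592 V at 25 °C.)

1.00 V

The Hg²⁺/Hg couple is the cathode, so E°_cell = 0.85 V; n = 2.
[H⁺] = 10^(−3.60) = 2.5 × 10^-4 M, and Q = [H⁺]^2 / ([Hg²⁺]·P(H₂)) = 1.24 × 10^-5.
E = E° − (0.0592/2) log Q = 0.85 − (0.0592/2)(-4.908) = 0.995 V.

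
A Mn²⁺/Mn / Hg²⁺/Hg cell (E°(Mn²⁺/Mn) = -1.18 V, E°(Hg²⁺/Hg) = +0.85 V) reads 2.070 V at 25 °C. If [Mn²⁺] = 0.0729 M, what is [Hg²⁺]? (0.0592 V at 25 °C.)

From the Nernst equation, log Q = n(E° − E)/0.0592 = 2(2.03 − 2.070)/0.0592 = -1.351, so Q = 0.0445.
With Q = [Mn²⁺]/[Hg²⁺] and the known concentrations, [Hg²⁺] in the denominator gives [Hg²⁺] = 1.6 M.

1.6 M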